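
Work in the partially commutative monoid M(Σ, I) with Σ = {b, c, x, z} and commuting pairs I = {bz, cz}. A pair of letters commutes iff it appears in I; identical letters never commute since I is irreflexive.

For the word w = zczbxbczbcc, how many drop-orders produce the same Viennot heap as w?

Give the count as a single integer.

36

#0=z has no predecessor
#1=c has no predecessor
#2=z depends on [0:z]
#3=b depends on [1:c]
#4=x depends on [2:z, 3:b]
#5=b depends on [4:x]
#6=c depends on [5:b]
#7=z depends on [4:x]
#8=b depends on [6:c]
#9=c depends on [8:b]
#10=c depends on [9:c]
sources: [0:z, 1:c]
N(rest) = Σ N(rest − s) over sources s of rest; N(one piece) = 1:
  size 1 → [7]=1  [10]=1
  size 2 → [7,10]=2  [9,10]=1
  size 3 → [7,9,10]=3  [8,9,10]=1
  size 4 → [6,8,9,10]=1  [7,8,9,10]=4
  size 5 → [5,6,8,9,10]=1  [6,7,8,9,10]=5
  size 6 → [5,6,7,8,9,10]=6
  size 7 → [4,5,6,7,8,9,10]=6
  size 8 → [2,4,5,6,7,8,9,10]=6  [3,4,5,6,7,8,9,10]=6
  size 9 → [0,2,4,5,6,7,8,9,10]=6  [1,3,4,5,6,7,8,9,10]=6  [2,3,4,5,6,7,8,9,10]=12
  first=0(z) contributes 18
  first=1(c) contributes 18
|[w]| = 36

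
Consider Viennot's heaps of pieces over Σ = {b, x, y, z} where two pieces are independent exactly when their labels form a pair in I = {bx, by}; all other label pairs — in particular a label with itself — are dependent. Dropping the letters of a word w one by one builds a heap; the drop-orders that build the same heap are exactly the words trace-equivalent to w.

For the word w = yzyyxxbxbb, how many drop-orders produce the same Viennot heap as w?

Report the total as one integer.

56

piece 0:y — minimal
piece 1:z rests on {0:y}
piece 2:y rests on {1:z}
piece 3:y rests on {2:y}
piece 4:x rests on {3:y}
piece 5:x rests on {4:x}
piece 6:b rests on {1:z}
piece 7:x rests on {5:x}
piece 8:b rests on {6:b}
piece 9:b rests on {8:b}
minimal pieces: {0:y}
ways to finish when only these pieces remain (= sum over removing one remaining piece with nothing left below it):
  1 left: {7}→1  {9}→1
  2 left: {5,7}→1  {7,9}→2  {8,9}→1
  3 left: {4,5,7}→1  {5,7,9}→3  {6,8,9}→1  {7,8,9}→3
  4 left: {3,4,5,7}→1  {4,5,7,9}→4  {5,7,8,9}→6  {6,7,8,9}→4
  5 left: {2,3,4,5,7}→1  {3,4,5,7,9}→5  {4,5,7,8,9}→10  {5,6,7,8,9}→10
  6 left: {2,3,4,5,7,9}→6  {3,4,5,7,8,9}→15  {4,5,6,7,8,9}→20
  7 left: {2,3,4,5,7,8,9}→21  {3,4,5,6,7,8,9}→35
  8 left: {2,3,4,5,6,7,8,9}→56
  placing 0:y first → 56 extensions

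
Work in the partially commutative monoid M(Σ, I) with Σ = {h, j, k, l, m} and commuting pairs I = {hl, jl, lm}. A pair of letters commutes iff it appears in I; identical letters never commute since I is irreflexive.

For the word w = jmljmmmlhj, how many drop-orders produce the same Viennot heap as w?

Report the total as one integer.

45

piece 0:j — minimal
piece 1:m rests on {0:j}
piece 2:l — minimal
piece 3:j rests on {1:m}
piece 4:m rests on {3:j}
piece 5:m rests on {4:m}
piece 6:m rests on {5:m}
piece 7:l rests on {2:l}
piece 8:h rests on {6:m}
piece 9:j rests on {8:h}
minimal pieces: {0:j, 2:l}
ways to finish when only these pieces remain (= sum over removing one remaining piece with nothing left below it):
  1 left: {7}→1  {9}→1
  2 left: {2,7}→1  {7,9}→2  {8,9}→1
  3 left: {2,7,9}→3  {6,8,9}→1  {7,8,9}→3
  4 left: {2,7,8,9}→6  {5,6,8,9}→1  {6,7,8,9}→4
  5 left: {2,6,7,8,9}→10  {4,5,6,8,9}→1  {5,6,7,8,9}→5
  6 left: {2,5,6,7,8,9}→15  {3,4,5,6,8,9}→1  {4,5,6,7,8,9}→6
  7 left: {1,3,4,5,6,8,9}→1  {2,4,5,6,7,8,9}→21  {3,4,5,6,7,8,9}→7
  8 left: {0,1,3,4,5,6,8,9}→1  {1,3,4,5,6,7,8,9}→8  {2,3,4,5,6,7,8,9}→28
  placing 0:j first → 36 extensions
  placing 2:l first → 9 extensions
total linear extensions = 45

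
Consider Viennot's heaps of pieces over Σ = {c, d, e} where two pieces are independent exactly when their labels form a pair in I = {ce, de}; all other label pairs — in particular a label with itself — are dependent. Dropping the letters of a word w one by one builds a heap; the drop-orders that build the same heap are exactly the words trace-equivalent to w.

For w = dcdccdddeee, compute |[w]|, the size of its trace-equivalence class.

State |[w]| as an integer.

165

#0=d has no predecessor
#1=c depends on [0:d]
#2=d depends on [1:c]
#3=c depends on [2:d]
#4=c depends on [3:c]
#5=d depends on [4:c]
#6=d depends on [5:d]
#7=d depends on [6:d]
#8=e has no predecessor
#9=e depends on [8:e]
#10=e depends on [9:e]
sources: [0:d, 8:e]
N(rest) = Σ N(rest − s) over sources s of rest; N(one piece) = 1:
  size 1 → [7]=1  [10]=1
  size 2 → [6,7]=1  [7,10]=2  [9,10]=1
  size 3 → [5,6,7]=1  [6,7,10]=3  [7,9,10]=3  [8,9,10]=1
  size 4 → [4,5,6,7]=1  [5,6,7,10]=4  [6,7,9,10]=6  [7,8,9,10]=4
  size 5 → [3,4,5,6,7]=1  [4,5,6,7,10]=5  [5,6,7,9,10]=10  [6,7,8,9,10]=10
  size 6 → [2,3,4,5,6,7]=1  [3,4,5,6,7,10]=6  [4,5,6,7,9,10]=15  [5,6,7,8,9,10]=20
  size 7 → [1,2,3,4,5,6,7]=1  [2,3,4,5,6,7,10]=7  [3,4,5,6,7,9,10]=21  [4,5,6,7,8,9,10]=35
  size 8 → [0,1,2,3,4,5,6,7]=1  [1,2,3,4,5,6,7,10]=8  [2,3,4,5,6,7,9,10]=28  [3,4,5,6,7,8,9,10]=56
  size 9 → [0,1,2,3,4,5,6,7,10]=9  [1,2,3,4,5,6,7,9,10]=36  [2,3,4,5,6,7,8,9,10]=84
  first=0(d) contributes 120
  first=8(e) contributes 45
|[w]| = 165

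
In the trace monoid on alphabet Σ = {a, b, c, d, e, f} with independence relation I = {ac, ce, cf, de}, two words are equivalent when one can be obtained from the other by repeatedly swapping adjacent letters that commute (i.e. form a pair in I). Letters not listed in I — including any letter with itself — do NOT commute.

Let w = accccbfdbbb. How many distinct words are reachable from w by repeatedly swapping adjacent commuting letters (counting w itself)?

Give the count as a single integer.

5

0(a) covers ∅
1(c) covers ∅
2(c) covers 1:c
3(c) covers 2:c
4(c) covers 3:c
5(b) covers 0:a, 4:c
6(f) covers 5:b
7(d) covers 6:f
8(b) covers 7:d
9(b) covers 8:b
10(b) covers 9:b
floor of heap: 0:a, 1:c
completions by unplaced set U, small U first (add the entries for U minus each lowest piece of U):
  |U|=1: {10}:1
  |U|=2: {9,10}:1
  |U|=3: {8,9,10}:1
  |U|=4: {7,8,9,10}:1
  |U|=5: {6,7,8,9,10}:1
  |U|=6: {5,6,7,8,9,10}:1
  |U|=7: {0,5,6,7,8,9,10}:1  {4,5,6,7,8,9,10}:1
  |U|=8: {0,4,5,6,7,8,9,10}:2  {3,4,5,6,7,8,9,10}:1
  |U|=9: {0,3,4,5,6,7,8,9,10}:3  {2,3,4,5,6,7,8,9,10}:1
  start at 0(a): 1
  start at 1(c): 4
sum over floor = 5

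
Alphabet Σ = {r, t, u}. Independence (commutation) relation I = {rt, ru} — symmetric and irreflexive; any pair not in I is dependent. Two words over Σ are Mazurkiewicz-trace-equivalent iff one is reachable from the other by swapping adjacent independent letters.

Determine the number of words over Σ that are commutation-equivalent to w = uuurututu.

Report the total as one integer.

drop 0:u onto floor
drop 1:u onto {0:u}
drop 2:u onto {1:u}
drop 3:r onto floor
drop 4:u onto {2:u}
drop 5:t onto {4:u}
drop 6:u onto {5:t}
drop 7:t onto {6:u}
drop 8:u onto {7:t}
ground layer = {0:u, 3:r}
drop-orders for the pieces not yet dropped (sum over which currently-grounded one goes next):
  1 to go: {3} 1  {8} 1
  2 to go: {3,8} 2  {7,8} 1
  3 to go: {3,7,8} 3  {6,7,8} 1
  4 to go: {3,6,7,8} 4  {5,6,7,8} 1
  5 to go: {3,5,6,7,8} 5  {4,5,6,7,8} 1
  6 to go: {2,4,5,6,7,8} 1  {3,4,5,6,7,8} 6
  7 to go: {1,2,4,5,6,7,8} 1  {2,3,4,5,6,7,8} 7
  if 0:u drops first: 8 orders
  if 3:r drops first: 1 orders
heap linearizations: 9

9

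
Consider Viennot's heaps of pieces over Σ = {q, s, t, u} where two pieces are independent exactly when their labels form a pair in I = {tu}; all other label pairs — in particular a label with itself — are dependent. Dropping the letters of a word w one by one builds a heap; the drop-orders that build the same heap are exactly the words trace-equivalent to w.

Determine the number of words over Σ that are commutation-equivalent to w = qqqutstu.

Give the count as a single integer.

4

#0=q has no predecessor
#1=q depends on [0:q]
#2=q depends on [1:q]
#3=u depends on [2:q]
#4=t depends on [2:q]
#5=s depends on [3:u, 4:t]
#6=t depends on [5:s]
#7=u depends on [5:s]
sources: [0:q]
N(rest) = Σ N(rest − s) over sources s of rest; N(one piece) = 1:
  size 1 → [6]=1  [7]=1
  size 2 → [6,7]=2
  size 3 → [5,6,7]=2
  size 4 → [3,5,6,7]=2  [4,5,6,7]=2
  size 5 → [3,4,5,6,7]=4
  size 6 → [2,3,4,5,6,7]=4
  first=0(q) contributes 4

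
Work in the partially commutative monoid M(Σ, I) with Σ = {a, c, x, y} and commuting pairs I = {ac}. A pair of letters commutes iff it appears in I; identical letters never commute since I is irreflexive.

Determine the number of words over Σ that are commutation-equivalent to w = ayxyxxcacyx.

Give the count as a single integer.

#0=a has no predecessor
#1=y depends on [0:a]
#2=x depends on [1:y]
#3=y depends on [2:x]
#4=x depends on [3:y]
#5=x depends on [4:x]
#6=c depends on [5:x]
#7=a depends on [5:x]
#8=c depends on [6:c]
#9=y depends on [7:a, 8:c]
#10=x depends on [9:y]
sources: [0:a]
N(rest) = Σ N(rest − s) over sources s of rest; N(one piece) = 1:
  size 1 → [10]=1
  size 2 → [9,10]=1
  size 3 → [7,9,10]=1  [8,9,10]=1
  size 4 → [6,8,9,10]=1  [7,8,9,10]=2
  size 5 → [6,7,8,9,10]=3
  size 6 → [5,6,7,8,9,10]=3
  size 7 → [4,5,6,7,8,9,10]=3
  size 8 → [3,4,5,6,7,8,9,10]=3
  size 9 → [2,3,4,5,6,7,8,9,10]=3
  first=0(a) contributes 3

3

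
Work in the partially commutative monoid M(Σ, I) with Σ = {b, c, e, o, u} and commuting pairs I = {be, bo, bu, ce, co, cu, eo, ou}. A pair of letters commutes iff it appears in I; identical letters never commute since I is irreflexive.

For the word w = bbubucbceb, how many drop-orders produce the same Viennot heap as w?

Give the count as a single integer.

120

0(b) covers ∅
1(b) covers 0:b
2(u) covers ∅
3(b) covers 1:b
4(u) covers 2:u
5(c) covers 3:b
6(b) covers 5:c
7(c) covers 6:b
8(e) covers 4:u
9(b) covers 7:c
floor of heap: 0:b, 2:u
completions by unplaced set U, small U first (add the entries for U minus each lowest piece of U):
  |U|=1: {8}:1  {9}:1
  |U|=2: {4,8}:1  {7,9}:1  {8,9}:2
  |U|=3: {2,4,8}:1  {4,8,9}:3  {6,7,9}:1  {7,8,9}:3
  |U|=4: {2,4,8,9}:4  {4,7,8,9}:6  {5,6,7,9}:1  {6,7,8,9}:4
  |U|=5: {2,4,7,8,9}:10  {3,5,6,7,9}:1  {4,6,7,8,9}:10  {5,6,7,8,9}:5
  |U|=6: {1,3,5,6,7,9}:1  {2,4,6,7,8,9}:20  {3,5,6,7,8,9}:6  {4,5,6,7,8,9}:15
  |U|=7: {0,1,3,5,6,7,9}:1  {1,3,5,6,7,8,9}:7  {2,4,5,6,7,8,9}:35  {3,4,5,6,7,8,9}:21
  |U|=8: {0,1,3,5,6,7,8,9}:8  {1,3,4,5,6,7,8,9}:28  {2,3,4,5,6,7,8,9}:56
  start at 0(b): 84
  start at 2(u): 36
sum over floor = 120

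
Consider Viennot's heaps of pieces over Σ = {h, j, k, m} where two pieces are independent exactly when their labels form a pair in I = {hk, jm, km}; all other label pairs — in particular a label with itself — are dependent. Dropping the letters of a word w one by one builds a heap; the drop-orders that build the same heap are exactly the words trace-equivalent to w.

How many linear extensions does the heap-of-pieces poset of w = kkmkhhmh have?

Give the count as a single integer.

56

#0=k has no predecessor
#1=k depends on [0:k]
#2=m has no predecessor
#3=k depends on [1:k]
#4=h depends on [2:m]
#5=h depends on [4:h]
#6=m depends on [5:h]
#7=h depends on [6:m]
sources: [0:k, 2:m]
N(rest) = Σ N(rest − s) over sources s of rest; N(one piece) = 1:
  size 1 → [3]=1  [7]=1
  size 2 → [1,3]=1  [3,7]=2  [6,7]=1
  size 3 → [0,1,3]=1  [1,3,7]=3  [3,6,7]=3  [5,6,7]=1
  size 4 → [0,1,3,7]=4  [1,3,6,7]=6  [3,5,6,7]=4  [4,5,6,7]=1
  size 5 → [0,1,3,6,7]=10  [1,3,5,6,7]=10  [2,4,5,6,7]=1  [3,4,5,6,7]=5
  size 6 → [0,1,3,5,6,7]=20  [1,3,4,5,6,7]=15  [2,3,4,5,6,7]=6
  first=0(k) contributes 21
  first=2(m) contributes 35
|[w]| = 56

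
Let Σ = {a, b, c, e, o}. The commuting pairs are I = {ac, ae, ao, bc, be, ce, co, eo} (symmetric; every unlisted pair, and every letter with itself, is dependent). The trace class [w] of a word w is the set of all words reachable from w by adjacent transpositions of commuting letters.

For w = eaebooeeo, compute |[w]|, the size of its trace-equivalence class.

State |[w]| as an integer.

126

0(e) covers ∅
1(a) covers ∅
2(e) covers 0:e
3(b) covers 1:a
4(o) covers 3:b
5(o) covers 4:o
6(e) covers 2:e
7(e) covers 6:e
8(o) covers 5:o
floor of heap: 0:e, 1:a
completions by unplaced set U, small U first (add the entries for U minus each lowest piece of U):
  |U|=1: {7}:1  {8}:1
  |U|=2: {5,8}:1  {6,7}:1  {7,8}:2
  |U|=3: {2,6,7}:1  {4,5,8}:1  {5,7,8}:3  {6,7,8}:3
  |U|=4: {0,2,6,7}:1  {2,6,7,8}:4  {3,4,5,8}:1  {4,5,7,8}:4  {5,6,7,8}:6
  |U|=5: {0,2,6,7,8}:5  {1,3,4,5,8}:1  {2,5,6,7,8}:10  {3,4,5,7,8}:5  {4,5,6,7,8}:10
  |U|=6: {0,2,5,6,7,8}:15  {1,3,4,5,7,8}:6  {2,4,5,6,7,8}:20  {3,4,5,6,7,8}:15
  |U|=7: {0,2,4,5,6,7,8}:35  {1,3,4,5,6,7,8}:21  {2,3,4,5,6,7,8}:35
  start at 0(e): 56
  start at 1(a): 70
sum over floor = 126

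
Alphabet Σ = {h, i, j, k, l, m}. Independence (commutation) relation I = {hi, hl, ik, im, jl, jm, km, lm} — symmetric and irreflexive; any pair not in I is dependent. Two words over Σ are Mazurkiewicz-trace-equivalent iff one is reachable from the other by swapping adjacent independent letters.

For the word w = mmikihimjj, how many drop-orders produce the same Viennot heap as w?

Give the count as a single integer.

piece 0:m — minimal
piece 1:m rests on {0:m}
piece 2:i — minimal
piece 3:k — minimal
piece 4:i rests on {2:i}
piece 5:h rests on {1:m, 3:k}
piece 6:i rests on {4:i}
piece 7:m rests on {5:h}
piece 8:j rests on {5:h, 6:i}
piece 9:j rests on {8:j}
minimal pieces: {0:m, 2:i, 3:k}
ways to finish when only these pieces remain (= sum over removing one remaining piece with nothing left below it):
  1 left: {7}→1  {9}→1
  2 left: {7,9}→2  {8,9}→1
  3 left: {6,8,9}→1  {7,8,9}→3
  4 left: {4,6,8,9}→1  {5,7,8,9}→3  {6,7,8,9}→4
  5 left: {1,5,7,8,9}→3  {2,4,6,8,9}→1  {3,5,7,8,9}→3  {4,6,7,8,9}→5  {5,6,7,8,9}→7
  6 left: {0,1,5,7,8,9}→3  {1,3,5,7,8,9}→6  {1,5,6,7,8,9}→10  {2,4,6,7,8,9}→6  {3,5,6,7,8,9}→10  {4,5,6,7,8,9}→12
  7 left: {0,1,3,5,7,8,9}→9  {0,1,5,6,7,8,9}→13  {1,3,5,6,7,8,9}→26  {1,4,5,6,7,8,9}→22  {2,4,5,6,7,8,9}→18  {3,4,5,6,7,8,9}→22
  8 left: {0,1,3,5,6,7,8,9}→48  {0,1,4,5,6,7,8,9}→35  {1,2,4,5,6,7,8,9}→40  {1,3,4,5,6,7,8,9}→70  {2,3,4,5,6,7,8,9}→40
  placing 0:m first → 150 extensions
  placing 2:i first → 153 extensions
  placing 3:k first → 75 extensions
total linear extensions = 378

378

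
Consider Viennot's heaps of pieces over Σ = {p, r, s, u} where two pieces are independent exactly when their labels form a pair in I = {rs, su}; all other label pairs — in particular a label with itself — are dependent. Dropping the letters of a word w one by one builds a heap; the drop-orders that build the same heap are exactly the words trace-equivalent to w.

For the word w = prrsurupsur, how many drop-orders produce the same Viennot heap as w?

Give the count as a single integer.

18

#0=p has no predecessor
#1=r depends on [0:p]
#2=r depends on [1:r]
#3=s depends on [0:p]
#4=u depends on [2:r]
#5=r depends on [4:u]
#6=u depends on [5:r]
#7=p depends on [3:s, 6:u]
#8=s depends on [7:p]
#9=u depends on [7:p]
#10=r depends on [9:u]
sources: [0:p]
N(rest) = Σ N(rest − s) over sources s of rest; N(one piece) = 1:
  size 1 → [8]=1  [10]=1
  size 2 → [8,10]=2  [9,10]=1
  size 3 → [8,9,10]=3
  size 4 → [7,8,9,10]=3
  size 5 → [3,7,8,9,10]=3  [6,7,8,9,10]=3
  size 6 → [3,6,7,8,9,10]=6  [5,6,7,8,9,10]=3
  size 7 → [3,5,6,7,8,9,10]=9  [4,5,6,7,8,9,10]=3
  size 8 → [2,4,5,6,7,8,9,10]=3  [3,4,5,6,7,8,9,10]=12
  size 9 → [1,2,4,5,6,7,8,9,10]=3  [2,3,4,5,6,7,8,9,10]=15
  first=0(p) contributes 18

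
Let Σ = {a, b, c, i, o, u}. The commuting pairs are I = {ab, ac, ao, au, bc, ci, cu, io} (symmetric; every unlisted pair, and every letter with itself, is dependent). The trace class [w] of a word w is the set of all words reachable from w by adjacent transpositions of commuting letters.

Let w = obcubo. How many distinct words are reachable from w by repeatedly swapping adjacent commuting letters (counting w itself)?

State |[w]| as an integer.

drop 0:o onto floor
drop 1:b onto {0:o}
drop 2:c onto {0:o}
drop 3:u onto {1:b}
drop 4:b onto {3:u}
drop 5:o onto {2:c, 4:b}
ground layer = {0:o}
drop-orders for the pieces not yet dropped (sum over which currently-grounded one goes next):
  1 to go: {5} 1
  2 to go: {2,5} 1  {4,5} 1
  3 to go: {2,4,5} 2  {3,4,5} 1
  4 to go: {1,3,4,5} 1  {2,3,4,5} 3
  if 0:o drops first: 4 orders

4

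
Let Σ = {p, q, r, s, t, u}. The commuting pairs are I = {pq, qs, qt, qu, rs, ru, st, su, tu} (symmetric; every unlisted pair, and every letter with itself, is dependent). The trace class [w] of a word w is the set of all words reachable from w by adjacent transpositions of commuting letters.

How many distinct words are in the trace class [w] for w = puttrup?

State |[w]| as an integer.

0(p) covers ∅
1(u) covers 0:p
2(t) covers 0:p
3(t) covers 2:t
4(r) covers 3:t
5(u) covers 1:u
6(p) covers 4:r, 5:u
floor of heap: 0:p
completions by unplaced set U, small U first (add the entries for U minus each lowest piece of U):
  |U|=1: {6}:1
  |U|=2: {4,6}:1  {5,6}:1
  |U|=3: {1,5,6}:1  {3,4,6}:1  {4,5,6}:2
  |U|=4: {1,4,5,6}:3  {2,3,4,6}:1  {3,4,5,6}:3
  |U|=5: {1,3,4,5,6}:6  {2,3,4,5,6}:4
  start at 0(p): 10

10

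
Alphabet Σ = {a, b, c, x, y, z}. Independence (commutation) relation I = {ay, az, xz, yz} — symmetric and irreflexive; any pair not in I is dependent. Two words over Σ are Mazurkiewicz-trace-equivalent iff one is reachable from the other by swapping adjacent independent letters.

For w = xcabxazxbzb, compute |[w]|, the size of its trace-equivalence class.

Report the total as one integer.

4

0(x) covers ∅
1(c) covers 0:x
2(a) covers 1:c
3(b) covers 2:a
4(x) covers 3:b
5(a) covers 4:x
6(z) covers 3:b
7(x) covers 5:a
8(b) covers 6:z, 7:x
9(z) covers 8:b
10(b) covers 9:z
floor of heap: 0:x
completions by unplaced set U, small U first (add the entries for U minus each lowest piece of U):
  |U|=1: {10}:1
  |U|=2: {9,10}:1
  |U|=3: {8,9,10}:1
  |U|=4: {6,8,9,10}:1  {7,8,9,10}:1
  |U|=5: {5,7,8,9,10}:1  {6,7,8,9,10}:2
  |U|=6: {4,5,7,8,9,10}:1  {5,6,7,8,9,10}:3
  |U|=7: {4,5,6,7,8,9,10}:4
  |U|=8: {3,4,5,6,7,8,9,10}:4
  |U|=9: {2,3,4,5,6,7,8,9,10}:4
  start at 0(x): 4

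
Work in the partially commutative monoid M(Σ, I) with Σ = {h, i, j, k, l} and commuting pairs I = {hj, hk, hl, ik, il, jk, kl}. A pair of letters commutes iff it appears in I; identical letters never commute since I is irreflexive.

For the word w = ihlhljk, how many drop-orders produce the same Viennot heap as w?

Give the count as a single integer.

piece 0:i — minimal
piece 1:h rests on {0:i}
piece 2:l — minimal
piece 3:h rests on {1:h}
piece 4:l rests on {2:l}
piece 5:j rests on {0:i, 4:l}
piece 6:k — minimal
minimal pieces: {0:i, 2:l, 6:k}
ways to finish when only these pieces remain (= sum over removing one remaining piece with nothing left below it):
  1 left: {3}→1  {5}→1  {6}→1
  2 left: {1,3}→1  {3,5}→2  {3,6}→2  {4,5}→1  {5,6}→2
  3 left: {1,3,5}→3  {1,3,6}→3  {2,4,5}→1  {3,4,5}→3  {3,5,6}→6  {4,5,6}→3
  4 left: {0,1,3,5}→3  {1,3,4,5}→6  {1,3,5,6}→12  {2,3,4,5}→4  {2,4,5,6}→4  {3,4,5,6}→12
  5 left: {0,1,3,4,5}→9  {0,1,3,5,6}→15  {1,2,3,4,5}→10  {1,3,4,5,6}→30  {2,3,4,5,6}→20
  placing 0:i first → 60 extensions
  placing 2:l first → 54 extensions
  placing 6:k first → 19 extensions
total linear extensions = 133

133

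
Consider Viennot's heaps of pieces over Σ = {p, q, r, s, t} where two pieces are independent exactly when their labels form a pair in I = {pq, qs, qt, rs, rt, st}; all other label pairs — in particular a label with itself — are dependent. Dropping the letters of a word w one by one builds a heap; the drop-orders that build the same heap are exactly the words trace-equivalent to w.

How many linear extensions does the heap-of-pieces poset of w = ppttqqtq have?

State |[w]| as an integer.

56

0(p) covers ∅
1(p) covers 0:p
2(t) covers 1:p
3(t) covers 2:t
4(q) covers ∅
5(q) covers 4:q
6(t) covers 3:t
7(q) covers 5:q
floor of heap: 0:p, 4:q
completions by unplaced set U, small U first (add the entries for U minus each lowest piece of U):
  |U|=1: {6}:1  {7}:1
  |U|=2: {3,6}:1  {5,7}:1  {6,7}:2
  |U|=3: {2,3,6}:1  {3,6,7}:3  {4,5,7}:1  {5,6,7}:3
  |U|=4: {1,2,3,6}:1  {2,3,6,7}:4  {3,5,6,7}:6  {4,5,6,7}:4
  |U|=5: {0,1,2,3,6}:1  {1,2,3,6,7}:5  {2,3,5,6,7}:10  {3,4,5,6,7}:10
  |U|=6: {0,1,2,3,6,7}:6  {1,2,3,5,6,7}:15  {2,3,4,5,6,7}:20
  start at 0(p): 35
  start at 4(q): 21
sum over floor = 56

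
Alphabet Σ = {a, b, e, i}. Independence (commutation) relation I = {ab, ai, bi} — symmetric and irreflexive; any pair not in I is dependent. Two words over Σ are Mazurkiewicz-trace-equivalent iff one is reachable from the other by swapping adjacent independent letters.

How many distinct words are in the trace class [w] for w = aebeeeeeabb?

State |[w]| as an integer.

0(a) covers ∅
1(e) covers 0:a
2(b) covers 1:e
3(e) covers 2:b
4(e) covers 3:e
5(e) covers 4:e
6(e) covers 5:e
7(e) covers 6:e
8(a) covers 7:e
9(b) covers 7:e
10(b) covers 9:b
floor of heap: 0:a
completions by unplaced set U, small U first (add the entries for U minus each lowest piece of U):
  |U|=1: {8}:1  {10}:1
  |U|=2: {8,10}:2  {9,10}:1
  |U|=3: {8,9,10}:3
  |U|=4: {7,8,9,10}:3
  |U|=5: {6,7,8,9,10}:3
  |U|=6: {5,6,7,8,9,10}:3
  |U|=7: {4,5,6,7,8,9,10}:3
  |U|=8: {3,4,5,6,7,8,9,10}:3
  |U|=9: {2,3,4,5,6,7,8,9,10}:3
  start at 0(a): 3

3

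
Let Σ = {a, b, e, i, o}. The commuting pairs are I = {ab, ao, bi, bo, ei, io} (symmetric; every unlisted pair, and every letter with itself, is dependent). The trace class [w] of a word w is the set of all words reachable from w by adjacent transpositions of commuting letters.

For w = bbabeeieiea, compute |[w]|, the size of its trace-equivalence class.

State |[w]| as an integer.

100

0(b) covers ∅
1(b) covers 0:b
2(a) covers ∅
3(b) covers 1:b
4(e) covers 2:a, 3:b
5(e) covers 4:e
6(i) covers 2:a
7(e) covers 5:e
8(i) covers 6:i
9(e) covers 7:e
10(a) covers 8:i, 9:e
floor of heap: 0:b, 2:a
completions by unplaced set U, small U first (add the entries for U minus each lowest piece of U):
  |U|=1: {10}:1
  |U|=2: {8,10}:1  {9,10}:1
  |U|=3: {6,8,10}:1  {7,9,10}:1  {8,9,10}:2
  |U|=4: {5,7,9,10}:1  {6,8,9,10}:3  {7,8,9,10}:3
  |U|=5: {4,5,7,9,10}:1  {5,7,8,9,10}:4  {6,7,8,9,10}:6
  |U|=6: {3,4,5,7,9,10}:1  {4,5,7,8,9,10}:5  {5,6,7,8,9,10}:10
  |U|=7: {1,3,4,5,7,9,10}:1  {3,4,5,7,8,9,10}:6  {4,5,6,7,8,9,10}:15
  |U|=8: {0,1,3,4,5,7,9,10}:1  {1,3,4,5,7,8,9,10}:7  {2,4,5,6,7,8,9,10}:15  {3,4,5,6,7,8,9,10}:21
  |U|=9: {0,1,3,4,5,7,8,9,10}:8  {1,3,4,5,6,7,8,9,10}:28  {2,3,4,5,6,7,8,9,10}:36
  start at 0(b): 64
  start at 2(a): 36
sum over floor = 100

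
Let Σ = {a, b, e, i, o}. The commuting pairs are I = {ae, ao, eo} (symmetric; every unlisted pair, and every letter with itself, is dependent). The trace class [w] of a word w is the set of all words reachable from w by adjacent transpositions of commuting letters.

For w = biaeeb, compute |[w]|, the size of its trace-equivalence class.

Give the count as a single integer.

#0=b has no predecessor
#1=i depends on [0:b]
#2=a depends on [1:i]
#3=e depends on [1:i]
#4=e depends on [3:e]
#5=b depends on [2:a, 4:e]
sources: [0:b]
N(rest) = Σ N(rest − s) over sources s of rest; N(one piece) = 1:
  size 1 → [5]=1
  size 2 → [2,5]=1  [4,5]=1
  size 3 → [2,4,5]=2  [3,4,5]=1
  size 4 → [2,3,4,5]=3
  first=0(b) contributes 3

3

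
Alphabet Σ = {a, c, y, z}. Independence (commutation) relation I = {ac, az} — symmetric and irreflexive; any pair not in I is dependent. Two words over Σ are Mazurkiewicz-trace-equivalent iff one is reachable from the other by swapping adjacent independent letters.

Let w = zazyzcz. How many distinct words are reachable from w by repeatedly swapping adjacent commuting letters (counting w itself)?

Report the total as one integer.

3

drop 0:z onto floor
drop 1:a onto floor
drop 2:z onto {0:z}
drop 3:y onto {1:a, 2:z}
drop 4:z onto {3:y}
drop 5:c onto {4:z}
drop 6:z onto {5:c}
ground layer = {0:z, 1:a}
drop-orders for the pieces not yet dropped (sum over which currently-grounded one goes next):
  1 to go: {6} 1
  2 to go: {5,6} 1
  3 to go: {4,5,6} 1
  4 to go: {3,4,5,6} 1
  5 to go: {1,3,4,5,6} 1  {2,3,4,5,6} 1
  if 0:z drops first: 2 orders
  if 1:a drops first: 1 orders
heap linearizations: 3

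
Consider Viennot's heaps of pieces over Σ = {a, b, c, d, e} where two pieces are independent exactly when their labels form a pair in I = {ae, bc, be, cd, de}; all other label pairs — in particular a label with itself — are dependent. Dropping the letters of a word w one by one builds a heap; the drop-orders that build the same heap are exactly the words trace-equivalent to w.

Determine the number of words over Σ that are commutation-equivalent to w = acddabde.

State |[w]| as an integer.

piece 0:a — minimal
piece 1:c rests on {0:a}
piece 2:d rests on {0:a}
piece 3:d rests on {2:d}
piece 4:a rests on {1:c, 3:d}
piece 5:b rests on {4:a}
piece 6:d rests on {5:b}
piece 7:e rests on {1:c}
minimal pieces: {0:a}
ways to finish when only these pieces remain (= sum over removing one remaining piece with nothing left below it):
  1 left: {6}→1  {7}→1
  2 left: {5,6}→1  {6,7}→2
  3 left: {4,5,6}→1  {5,6,7}→3
  4 left: {3,4,5,6}→1  {4,5,6,7}→4
  5 left: {1,4,5,6,7}→4  {2,3,4,5,6}→1  {3,4,5,6,7}→5
  6 left: {1,3,4,5,6,7}→9  {2,3,4,5,6,7}→6
  placing 0:a first → 15 extensions

15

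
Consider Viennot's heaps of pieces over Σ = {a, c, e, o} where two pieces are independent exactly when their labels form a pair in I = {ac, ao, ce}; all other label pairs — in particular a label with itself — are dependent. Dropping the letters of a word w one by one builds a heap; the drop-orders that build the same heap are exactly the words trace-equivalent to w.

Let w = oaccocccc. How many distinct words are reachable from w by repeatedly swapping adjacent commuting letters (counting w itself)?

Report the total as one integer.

#0=o has no predecessor
#1=a has no predecessor
#2=c depends on [0:o]
#3=c depends on [2:c]
#4=o depends on [3:c]
#5=c depends on [4:o]
#6=c depends on [5:c]
#7=c depends on [6:c]
#8=c depends on [7:c]
sources: [0:o, 1:a]
N(rest) = Σ N(rest − s) over sources s of rest; N(one piece) = 1:
  size 1 → [1]=1  [8]=1
  size 2 → [1,8]=2  [7,8]=1
  size 3 → [1,7,8]=3  [6,7,8]=1
  size 4 → [1,6,7,8]=4  [5,6,7,8]=1
  size 5 → [1,5,6,7,8]=5  [4,5,6,7,8]=1
  size 6 → [1,4,5,6,7,8]=6  [3,4,5,6,7,8]=1
  size 7 → [1,3,4,5,6,7,8]=7  [2,3,4,5,6,7,8]=1
  first=0(o) contributes 8
  first=1(a) contributes 1
|[w]| = 9

9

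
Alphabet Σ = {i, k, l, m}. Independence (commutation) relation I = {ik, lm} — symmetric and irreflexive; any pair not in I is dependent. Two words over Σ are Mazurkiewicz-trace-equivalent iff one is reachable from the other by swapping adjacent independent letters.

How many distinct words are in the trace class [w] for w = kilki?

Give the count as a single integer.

piece 0:k — minimal
piece 1:i — minimal
piece 2:l rests on {0:k, 1:i}
piece 3:k rests on {2:l}
piece 4:i rests on {2:l}
minimal pieces: {0:k, 1:i}
ways to finish when only these pieces remain (= sum over removing one remaining piece with nothing left below it):
  1 left: {3}→1  {4}→1
  2 left: {3,4}→2
  3 left: {2,3,4}→2
  placing 0:k first → 2 extensions
  placing 1:i first → 2 extensions
total linear extensions = 4

4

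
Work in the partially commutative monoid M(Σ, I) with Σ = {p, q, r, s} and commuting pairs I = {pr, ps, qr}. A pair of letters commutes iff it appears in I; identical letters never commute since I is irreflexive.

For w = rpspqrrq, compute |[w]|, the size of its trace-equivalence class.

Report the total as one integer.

53

piece 0:r — minimal
piece 1:p — minimal
piece 2:s rests on {0:r}
piece 3:p rests on {1:p}
piece 4:q rests on {2:s, 3:p}
piece 5:r rests on {2:s}
piece 6:r rests on {5:r}
piece 7:q rests on {4:q}
minimal pieces: {0:r, 1:p}
ways to finish when only these pieces remain (= sum over removing one remaining piece with nothing left below it):
  1 left: {6}→1  {7}→1
  2 left: {4,7}→1  {5,6}→1  {6,7}→2
  3 left: {3,4,7}→1  {4,6,7}→3  {5,6,7}→3
  4 left: {1,3,4,7}→1  {3,4,6,7}→4  {4,5,6,7}→6
  5 left: {1,3,4,6,7}→5  {2,4,5,6,7}→6  {3,4,5,6,7}→10
  6 left: {0,2,4,5,6,7}→6  {1,3,4,5,6,7}→15  {2,3,4,5,6,7}→16
  placing 0:r first → 31 extensions
  placing 1:p first → 22 extensions
total linear extensions = 53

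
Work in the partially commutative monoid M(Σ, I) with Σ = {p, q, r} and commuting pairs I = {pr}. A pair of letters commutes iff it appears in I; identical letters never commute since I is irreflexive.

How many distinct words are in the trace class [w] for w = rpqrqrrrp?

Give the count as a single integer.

8

piece 0:r — minimal
piece 1:p — minimal
piece 2:q rests on {0:r, 1:p}
piece 3:r rests on {2:q}
piece 4:q rests on {3:r}
piece 5:r rests on {4:q}
piece 6:r rests on {5:r}
piece 7:r rests on {6:r}
piece 8:p rests on {4:q}
minimal pieces: {0:r, 1:p}
ways to finish when only these pieces remain (= sum over removing one remaining piece with nothing left below it):
  1 left: {7}→1  {8}→1
  2 left: {6,7}→1  {7,8}→2
  3 left: {5,6,7}→1  {6,7,8}→3
  4 left: {5,6,7,8}→4
  5 left: {4,5,6,7,8}→4
  6 left: {3,4,5,6,7,8}→4
  7 left: {2,3,4,5,6,7,8}→4
  placing 0:r first → 4 extensions
  placing 1:p first → 4 extensions
total linear extensions = 8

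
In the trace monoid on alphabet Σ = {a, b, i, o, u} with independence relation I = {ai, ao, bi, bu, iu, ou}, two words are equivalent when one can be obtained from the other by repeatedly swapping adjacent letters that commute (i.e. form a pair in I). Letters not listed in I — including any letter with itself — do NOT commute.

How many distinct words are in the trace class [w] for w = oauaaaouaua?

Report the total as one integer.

#0=o has no predecessor
#1=a has no predecessor
#2=u depends on [1:a]
#3=a depends on [2:u]
#4=a depends on [3:a]
#5=a depends on [4:a]
#6=o depends on [0:o]
#7=u depends on [5:a]
#8=a depends on [7:u]
#9=u depends on [8:a]
#10=a depends on [9:u]
sources: [0:o, 1:a]
N(rest) = Σ N(rest − s) over sources s of rest; N(one piece) = 1:
  size 1 → [6]=1  [10]=1
  size 2 → [0,6]=1  [6,10]=2  [9,10]=1
  size 3 → [0,6,10]=3  [6,9,10]=3  [8,9,10]=1
  size 4 → [0,6,9,10]=6  [6,8,9,10]=4  [7,8,9,10]=1
  size 5 → [0,6,8,9,10]=10  [5,7,8,9,10]=1  [6,7,8,9,10]=5
  size 6 → [0,6,7,8,9,10]=15  [4,5,7,8,9,10]=1  [5,6,7,8,9,10]=6
  size 7 → [0,5,6,7,8,9,10]=21  [3,4,5,7,8,9,10]=1  [4,5,6,7,8,9,10]=7
  size 8 → [0,4,5,6,7,8,9,10]=28  [2,3,4,5,7,8,9,10]=1  [3,4,5,6,7,8,9,10]=8
  size 9 → [0,3,4,5,6,7,8,9,10]=36  [1,2,3,4,5,7,8,9,10]=1  [2,3,4,5,6,7,8,9,10]=9
  first=0(o) contributes 10
  first=1(a) contributes 45
|[w]| = 55

55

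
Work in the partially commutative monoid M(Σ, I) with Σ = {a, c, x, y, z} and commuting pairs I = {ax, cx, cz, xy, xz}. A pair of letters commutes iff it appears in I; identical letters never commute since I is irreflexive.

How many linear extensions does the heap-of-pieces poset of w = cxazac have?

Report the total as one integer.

6

0(c) covers ∅
1(x) covers ∅
2(a) covers 0:c
3(z) covers 2:a
4(a) covers 3:z
5(c) covers 4:a
floor of heap: 0:c, 1:x
completions by unplaced set U, small U first (add the entries for U minus each lowest piece of U):
  |U|=1: {1}:1  {5}:1
  |U|=2: {1,5}:2  {4,5}:1
  |U|=3: {1,4,5}:3  {3,4,5}:1
  |U|=4: {1,3,4,5}:4  {2,3,4,5}:1
  start at 0(c): 5
  start at 1(x): 1
sum over floor = 6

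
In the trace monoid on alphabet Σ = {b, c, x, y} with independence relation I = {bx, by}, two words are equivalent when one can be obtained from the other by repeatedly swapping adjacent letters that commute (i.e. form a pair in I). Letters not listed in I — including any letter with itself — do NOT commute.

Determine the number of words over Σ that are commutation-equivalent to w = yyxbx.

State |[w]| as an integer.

#0=y has no predecessor
#1=y depends on [0:y]
#2=x depends on [1:y]
#3=b has no predecessor
#4=x depends on [2:x]
sources: [0:y, 3:b]
N(rest) = Σ N(rest − s) over sources s of rest; N(one piece) = 1:
  size 1 → [3]=1  [4]=1
  size 2 → [2,4]=1  [3,4]=2
  size 3 → [1,2,4]=1  [2,3,4]=3
  first=0(y) contributes 4
  first=3(b) contributes 1
|[w]| = 5

5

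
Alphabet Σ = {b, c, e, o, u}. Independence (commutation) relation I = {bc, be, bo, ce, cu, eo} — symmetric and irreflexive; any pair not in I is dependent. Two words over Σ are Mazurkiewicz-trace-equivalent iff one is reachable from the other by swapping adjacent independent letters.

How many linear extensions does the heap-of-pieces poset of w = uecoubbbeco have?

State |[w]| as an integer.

piece 0:u — minimal
piece 1:e rests on {0:u}
piece 2:c — minimal
piece 3:o rests on {0:u, 2:c}
piece 4:u rests on {1:e, 3:o}
piece 5:b rests on {4:u}
piece 6:b rests on {5:b}
piece 7:b rests on {6:b}
piece 8:e rests on {4:u}
piece 9:c rests on {3:o}
piece 10:o rests on {4:u, 9:c}
minimal pieces: {0:u, 2:c}
ways to finish when only these pieces remain (= sum over removing one remaining piece with nothing left below it):
  1 left: {7}→1  {8}→1  {10}→1
  2 left: {6,7}→1  {7,8}→2  {7,10}→2  {8,10}→2  {9,10}→1
  3 left: {5,6,7}→1  {6,7,8}→3  {6,7,10}→3  {7,8,10}→6  {7,9,10}→3  {8,9,10}→3
  4 left: {5,6,7,8}→4  {5,6,7,10}→4  {6,7,8,10}→12  {6,7,9,10}→6  {7,8,9,10}→12
  5 left: {5,6,7,8,10}→20  {5,6,7,9,10}→10  {6,7,8,9,10}→30
  6 left: {4,5,6,7,8,10}→20  {5,6,7,8,9,10}→60
  7 left: {1,4,5,6,7,8,10}→20  {4,5,6,7,8,9,10}→80
  8 left: {1,4,5,6,7,8,9,10}→100  {3,4,5,6,7,8,9,10}→80
  9 left: {1,3,4,5,6,7,8,9,10}→180  {2,3,4,5,6,7,8,9,10}→80
  placing 0:u first → 260 extensions
  placing 2:c first → 180 extensions
total linear extensions = 440

440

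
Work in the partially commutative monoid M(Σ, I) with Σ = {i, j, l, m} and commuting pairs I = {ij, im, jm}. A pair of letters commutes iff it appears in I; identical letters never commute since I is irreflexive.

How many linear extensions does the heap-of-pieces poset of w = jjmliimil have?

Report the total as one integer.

12

0(j) covers ∅
1(j) covers 0:j
2(m) covers ∅
3(l) covers 1:j, 2:m
4(i) covers 3:l
5(i) covers 4:i
6(m) covers 3:l
7(i) covers 5:i
8(l) covers 6:m, 7:i
floor of heap: 0:j, 2:m
completions by unplaced set U, small U first (add the entries for U minus each lowest piece of U):
  |U|=1: {8}:1
  |U|=2: {6,8}:1  {7,8}:1
  |U|=3: {5,7,8}:1  {6,7,8}:2
  |U|=4: {4,5,7,8}:1  {5,6,7,8}:3
  |U|=5: {4,5,6,7,8}:4
  |U|=6: {3,4,5,6,7,8}:4
  |U|=7: {1,3,4,5,6,7,8}:4  {2,3,4,5,6,7,8}:4
  start at 0(j): 8
  start at 2(m): 4
sum over floor = 12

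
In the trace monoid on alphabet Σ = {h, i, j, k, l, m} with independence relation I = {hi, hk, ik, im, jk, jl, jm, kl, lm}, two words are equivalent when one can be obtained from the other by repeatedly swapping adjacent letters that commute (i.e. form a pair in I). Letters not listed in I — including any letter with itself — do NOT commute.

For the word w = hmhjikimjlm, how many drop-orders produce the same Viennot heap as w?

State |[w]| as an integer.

piece 0:h — minimal
piece 1:m rests on {0:h}
piece 2:h rests on {1:m}
piece 3:j rests on {2:h}
piece 4:i rests on {3:j}
piece 5:k rests on {1:m}
piece 6:i rests on {4:i}
piece 7:m rests on {2:h, 5:k}
piece 8:j rests on {6:i}
piece 9:l rests on {6:i}
piece 10:m rests on {7:m}
minimal pieces: {0:h}
ways to finish when only these pieces remain (= sum over removing one remaining piece with nothing left below it):
  1 left: {8}→1  {9}→1  {10}→1
  2 left: {7,10}→1  {8,9}→2  {8,10}→2  {9,10}→2
  3 left: {5,7,10}→1  {6,8,9}→2  {7,8,10}→3  {7,9,10}→3  {8,9,10}→6
  4 left: {4,6,8,9}→2  {5,7,8,10}→4  {5,7,9,10}→4  {6,8,9,10}→8  {7,8,9,10}→12
  5 left: {3,4,6,8,9}→2  {4,6,8,9,10}→10  {5,7,8,9,10}→20  {6,7,8,9,10}→20
  6 left: {3,4,6,8,9,10}→12  {4,6,7,8,9,10}→30  {5,6,7,8,9,10}→40
  7 left: {3,4,6,7,8,9,10}→42  {4,5,6,7,8,9,10}→70
  8 left: {2,3,4,6,7,8,9,10}→42  {3,4,5,6,7,8,9,10}→112
  9 left: {2,3,4,5,6,7,8,9,10}→154
  placing 0:h first → 154 extensions

154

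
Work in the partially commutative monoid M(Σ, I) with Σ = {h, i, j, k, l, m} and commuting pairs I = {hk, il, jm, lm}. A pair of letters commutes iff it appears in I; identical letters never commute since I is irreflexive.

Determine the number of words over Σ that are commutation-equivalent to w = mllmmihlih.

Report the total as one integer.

#0=m has no predecessor
#1=l has no predecessor
#2=l depends on [1:l]
#3=m depends on [0:m]
#4=m depends on [3:m]
#5=i depends on [4:m]
#6=h depends on [2:l, 5:i]
#7=l depends on [6:h]
#8=i depends on [6:h]
#9=h depends on [7:l, 8:i]
sources: [0:m, 1:l]
N(rest) = Σ N(rest − s) over sources s of rest; N(one piece) = 1:
  size 1 → [9]=1
  size 2 → [7,9]=1  [8,9]=1
  size 3 → [7,8,9]=2
  size 4 → [6,7,8,9]=2
  size 5 → [2,6,7,8,9]=2  [5,6,7,8,9]=2
  size 6 → [1,2,6,7,8,9]=2  [2,5,6,7,8,9]=4  [4,5,6,7,8,9]=2
  size 7 → [1,2,5,6,7,8,9]=6  [2,4,5,6,7,8,9]=6  [3,4,5,6,7,8,9]=2
  size 8 → [0,3,4,5,6,7,8,9]=2  [1,2,4,5,6,7,8,9]=12  [2,3,4,5,6,7,8,9]=8
  first=0(m) contributes 20
  first=1(l) contributes 10
|[w]| = 30

30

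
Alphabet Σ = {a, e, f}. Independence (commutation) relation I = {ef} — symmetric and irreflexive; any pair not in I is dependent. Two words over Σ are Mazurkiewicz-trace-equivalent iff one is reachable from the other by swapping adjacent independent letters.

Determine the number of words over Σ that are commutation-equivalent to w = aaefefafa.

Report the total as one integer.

drop 0:a onto floor
drop 1:a onto {0:a}
drop 2:e onto {1:a}
drop 3:f onto {1:a}
drop 4:e onto {2:e}
drop 5:f onto {3:f}
drop 6:a onto {4:e, 5:f}
drop 7:f onto {6:a}
drop 8:a onto {7:f}
ground layer = {0:a}
drop-orders for the pieces not yet dropped (sum over which currently-grounded one goes next):
  1 to go: {8} 1
  2 to go: {7,8} 1
  3 to go: {6,7,8} 1
  4 to go: {4,6,7,8} 1  {5,6,7,8} 1
  5 to go: {2,4,6,7,8} 1  {3,5,6,7,8} 1  {4,5,6,7,8} 2
  6 to go: {2,4,5,6,7,8} 3  {3,4,5,6,7,8} 3
  7 to go: {2,3,4,5,6,7,8} 6
  if 0:a drops first: 6 orders

6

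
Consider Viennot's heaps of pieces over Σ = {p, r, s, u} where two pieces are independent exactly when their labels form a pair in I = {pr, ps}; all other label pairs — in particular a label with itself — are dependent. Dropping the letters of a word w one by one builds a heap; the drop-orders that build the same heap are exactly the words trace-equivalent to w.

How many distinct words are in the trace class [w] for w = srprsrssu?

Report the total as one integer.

0(s) covers ∅
1(r) covers 0:s
2(p) covers ∅
3(r) covers 1:r
4(s) covers 3:r
5(r) covers 4:s
6(s) covers 5:r
7(s) covers 6:s
8(u) covers 2:p, 7:s
floor of heap: 0:s, 2:p
completions by unplaced set U, small U first (add the entries for U minus each lowest piece of U):
  |U|=1: {8}:1
  |U|=2: {2,8}:1  {7,8}:1
  |U|=3: {2,7,8}:2  {6,7,8}:1
  |U|=4: {2,6,7,8}:3  {5,6,7,8}:1
  |U|=5: {2,5,6,7,8}:4  {4,5,6,7,8}:1
  |U|=6: {2,4,5,6,7,8}:5  {3,4,5,6,7,8}:1
  |U|=7: {1,3,4,5,6,7,8}:1  {2,3,4,5,6,7,8}:6
  start at 0(s): 7
  start at 2(p): 1
sum over floor = 8

8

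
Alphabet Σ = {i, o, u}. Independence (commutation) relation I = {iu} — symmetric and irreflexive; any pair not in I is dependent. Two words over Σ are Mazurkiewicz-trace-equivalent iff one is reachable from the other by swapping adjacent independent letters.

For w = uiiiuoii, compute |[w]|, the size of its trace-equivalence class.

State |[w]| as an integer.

10

drop 0:u onto floor
drop 1:i onto floor
drop 2:i onto {1:i}
drop 3:i onto {2:i}
drop 4:u onto {0:u}
drop 5:o onto {3:i, 4:u}
drop 6:i onto {5:o}
drop 7:i onto {6:i}
ground layer = {0:u, 1:i}
drop-orders for the pieces not yet dropped (sum over which currently-grounded one goes next):
  1 to go: {7} 1
  2 to go: {6,7} 1
  3 to go: {5,6,7} 1
  4 to go: {3,5,6,7} 1  {4,5,6,7} 1
  5 to go: {0,4,5,6,7} 1  {2,3,5,6,7} 1  {3,4,5,6,7} 2
  6 to go: {0,3,4,5,6,7} 3  {1,2,3,5,6,7} 1  {2,3,4,5,6,7} 3
  if 0:u drops first: 4 orders
  if 1:i drops first: 6 orders
heap linearizations: 10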